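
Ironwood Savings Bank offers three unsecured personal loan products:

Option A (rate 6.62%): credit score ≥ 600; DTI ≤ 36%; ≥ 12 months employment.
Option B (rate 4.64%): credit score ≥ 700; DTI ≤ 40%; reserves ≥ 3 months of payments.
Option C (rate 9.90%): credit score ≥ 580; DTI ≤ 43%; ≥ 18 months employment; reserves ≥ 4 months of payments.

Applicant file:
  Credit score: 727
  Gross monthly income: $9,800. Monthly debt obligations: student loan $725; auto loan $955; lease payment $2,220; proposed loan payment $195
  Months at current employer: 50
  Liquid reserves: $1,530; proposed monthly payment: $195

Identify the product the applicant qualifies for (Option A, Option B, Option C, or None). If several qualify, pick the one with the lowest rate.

Total debts = (725 + 955 + 2,220 + 195) = 4,095; DTI = 4,095/9,800 = 41.8%.
Reserves = 1,530/195 = 7.8 months.
Option A: score 727 ≥ 600; DTI 41.8% > 36%; employment 50 ≥ 12 mo → does not qualify.
Option B: score 727 ≥ 700; DTI 41.8% > 40%; reserves 7.8 ≥ 3 mo → does not qualify.
Option C: score 727 ≥ 580; DTI 41.8% ≤ 43%; employment 50 ≥ 18 mo; reserves 7.8 ≥ 4 mo → qualifies.

Option C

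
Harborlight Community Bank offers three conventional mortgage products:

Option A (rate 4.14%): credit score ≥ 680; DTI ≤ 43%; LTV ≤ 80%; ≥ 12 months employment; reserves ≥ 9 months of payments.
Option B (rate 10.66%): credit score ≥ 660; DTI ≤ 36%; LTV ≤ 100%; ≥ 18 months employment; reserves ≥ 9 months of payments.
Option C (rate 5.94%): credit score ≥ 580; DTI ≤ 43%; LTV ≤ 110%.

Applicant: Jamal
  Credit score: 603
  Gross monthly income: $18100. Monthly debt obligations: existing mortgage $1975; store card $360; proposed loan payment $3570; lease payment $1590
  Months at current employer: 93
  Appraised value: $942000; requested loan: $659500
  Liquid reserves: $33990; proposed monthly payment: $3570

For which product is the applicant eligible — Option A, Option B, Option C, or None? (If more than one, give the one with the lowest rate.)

Option C

Total debts = (1,975 + 360 + 3,570 + 1,590) = 7,495; DTI = 7,495/18,100 = 41.4%.
LTV = 659,500/942,000 = 70%.
Reserves = 33,990/3,570 = 9.5 months.
Option A: score 603 < 680; DTI 41.4% ≤ 43%; LTV 70% ≤ 80%; employment 93 ≥ 12 mo; reserves 9.5 ≥ 9 mo → does not qualify.
Option B: score 603 < 660; DTI 41.4% > 36%; LTV 70% ≤ 100%; employment 93 ≥ 18 mo; reserves 9.5 ≥ 9 mo → does not qualify.
Option C: score 603 ≥ 580; DTI 41.4% ≤ 43%; LTV 70% ≤ 110% → qualifies.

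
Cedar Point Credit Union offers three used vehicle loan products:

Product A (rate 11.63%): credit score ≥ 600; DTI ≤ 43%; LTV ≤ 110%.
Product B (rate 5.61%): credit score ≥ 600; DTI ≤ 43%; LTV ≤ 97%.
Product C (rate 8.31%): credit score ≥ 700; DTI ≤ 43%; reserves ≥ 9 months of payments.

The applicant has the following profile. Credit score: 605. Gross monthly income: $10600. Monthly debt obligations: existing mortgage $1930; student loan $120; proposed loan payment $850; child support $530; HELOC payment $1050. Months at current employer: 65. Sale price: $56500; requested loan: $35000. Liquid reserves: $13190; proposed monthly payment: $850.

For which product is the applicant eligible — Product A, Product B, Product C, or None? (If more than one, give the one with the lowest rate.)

Total debts = (1,930 + 120 + 850 + 530 + 1,050) = 4,480; DTI = 4,480/10,600 = 42.3%.
LTV = 35,000/56,500 = 61.9%.
Reserves = 13,190/850 = 15.5 months.
Product A: score 605 ≥ 600; DTI 42.3% ≤ 43%; LTV 61.9% ≤ 110% → qualifies.
Product B: score 605 ≥ 600; DTI 42.3% ≤ 43%; LTV 61.9% ≤ 97% → qualifies.
Product C: score 605 < 700; DTI 42.3% ≤ 43%; reserves 15.5 ≥ 9 mo → does not qualify.
Qualifying: Product A, Product B. Lowest rate is 5.61% → Product B.

Product B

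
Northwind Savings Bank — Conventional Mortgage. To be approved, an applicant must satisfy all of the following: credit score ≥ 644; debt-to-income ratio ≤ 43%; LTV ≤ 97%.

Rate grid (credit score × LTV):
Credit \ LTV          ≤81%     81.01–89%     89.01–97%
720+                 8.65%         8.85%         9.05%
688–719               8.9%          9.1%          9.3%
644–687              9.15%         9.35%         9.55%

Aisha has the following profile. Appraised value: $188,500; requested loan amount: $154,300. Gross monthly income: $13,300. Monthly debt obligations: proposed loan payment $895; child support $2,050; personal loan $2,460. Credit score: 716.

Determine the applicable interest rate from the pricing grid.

9.1%

Credit score 716 ≥ 644; Total monthly debts = (895 + 2,050 + 2,460) = 5,405. Debt-to-income = 5,405/13,300 = 40.6% — meets 43% limit
LTV = 154,300/188,500 = 81.9% ≤ 97%
Score 716 is in the 688–719 band; LTV 81.9% is in the 81.01–89% band → 9.1%.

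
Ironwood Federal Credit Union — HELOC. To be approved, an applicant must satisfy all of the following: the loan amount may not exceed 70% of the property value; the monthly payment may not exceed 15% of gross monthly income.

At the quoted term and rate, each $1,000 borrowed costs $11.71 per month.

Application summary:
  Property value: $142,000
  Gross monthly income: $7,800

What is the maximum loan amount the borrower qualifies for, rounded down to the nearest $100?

$99,400

Payment cap: 15% × $7,800 = $1,170/month.
At $11.71 per $1,000, that supports 1,170/11.71 × 1,000 ≈ $99,914 → $99,900.
LTV cap: 70% × $142,000 = $99,400 → $99,400.
Binding constraint: loan-to-value.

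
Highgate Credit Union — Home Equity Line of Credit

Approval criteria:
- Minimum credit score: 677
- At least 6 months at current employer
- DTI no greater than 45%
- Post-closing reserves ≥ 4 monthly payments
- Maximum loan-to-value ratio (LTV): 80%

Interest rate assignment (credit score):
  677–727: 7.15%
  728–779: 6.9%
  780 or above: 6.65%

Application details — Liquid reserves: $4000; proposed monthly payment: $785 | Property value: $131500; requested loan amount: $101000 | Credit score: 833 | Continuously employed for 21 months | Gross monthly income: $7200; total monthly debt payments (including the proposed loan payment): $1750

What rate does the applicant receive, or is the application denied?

Approved at 6.65%

Credit score 833 ≥ 677 (meets minimum)
Employment 21 ≥ 6 months
Loan-to-value = 101,000/131,500 = 76.8% — pass (80% max)
DTI = 1,750/7,200 = 24.3% ≤ 45%
Reserves: 4,000 ÷ 785 = 5.1 months (meets 4-month minimum)
All requirements met. Score 833 falls in the 780 or above tier → 6.65%.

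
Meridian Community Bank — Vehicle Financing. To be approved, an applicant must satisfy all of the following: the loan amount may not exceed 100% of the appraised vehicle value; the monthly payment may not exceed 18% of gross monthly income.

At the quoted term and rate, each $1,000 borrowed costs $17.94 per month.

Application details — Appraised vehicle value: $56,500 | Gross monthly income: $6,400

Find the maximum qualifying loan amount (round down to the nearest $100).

$56,500

Payment cap: 18% × $6,400 = $1,152/month.
At $17.94 per $1,000, that supports 1,152/17.94 × 1,000 ≈ $64,214 → $64,200.
LTV cap: 100% × $56,500 = $56,500 → $56,500.
Binding constraint: loan-to-value.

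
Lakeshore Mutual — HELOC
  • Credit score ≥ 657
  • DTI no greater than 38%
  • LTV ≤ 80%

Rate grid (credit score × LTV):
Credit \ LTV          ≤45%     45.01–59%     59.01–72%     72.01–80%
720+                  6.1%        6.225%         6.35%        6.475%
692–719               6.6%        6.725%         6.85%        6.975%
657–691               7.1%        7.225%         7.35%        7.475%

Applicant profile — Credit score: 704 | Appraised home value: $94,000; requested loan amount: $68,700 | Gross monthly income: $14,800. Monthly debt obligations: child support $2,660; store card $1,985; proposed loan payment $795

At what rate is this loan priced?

6.975%

Credit score 704 ≥ 657; Total monthly debts = (2,660 + 1,985 + 795) = 5,440. Debt-to-income = 5,440/14,800 = 36.8% — meets 38% limit
Loan-to-value = 68,700/94,000 = 73.1% — pass (80% max)
Credit 704 → row 692–719; LTV 73.1% → column 72.01–80%. Grid cell → 6.975%.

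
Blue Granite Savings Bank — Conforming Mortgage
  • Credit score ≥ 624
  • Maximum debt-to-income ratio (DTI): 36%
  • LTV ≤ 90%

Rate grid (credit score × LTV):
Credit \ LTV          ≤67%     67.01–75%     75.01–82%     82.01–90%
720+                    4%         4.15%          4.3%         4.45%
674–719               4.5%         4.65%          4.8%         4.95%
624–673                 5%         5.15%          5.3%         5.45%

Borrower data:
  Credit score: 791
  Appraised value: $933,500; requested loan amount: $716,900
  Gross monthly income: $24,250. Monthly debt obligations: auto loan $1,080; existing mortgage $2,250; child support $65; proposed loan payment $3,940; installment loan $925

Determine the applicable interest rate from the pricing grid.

Credit score 791 ≥ 624; Total monthly debts = (1,080 + 2,250 + 65 + 3,940 + 925) = 8,260. Debt-to-income = 8,260/24,250 = 34.1% — meets 36% limit
Loan-to-value = 716,900/933,500 = 76.8% — pass (90% max)
Credit 791 → row 720+; LTV 76.8% → column 75.01–82%. Grid cell → 4.3%.

4.3%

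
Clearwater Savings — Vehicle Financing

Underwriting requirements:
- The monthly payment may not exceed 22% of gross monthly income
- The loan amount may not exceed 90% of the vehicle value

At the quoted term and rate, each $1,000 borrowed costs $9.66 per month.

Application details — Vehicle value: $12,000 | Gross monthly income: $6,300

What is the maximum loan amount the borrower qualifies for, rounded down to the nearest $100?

$10,800

Payment cap: 22% × $6,300 = $1,386/month.
At $9.66 per $1,000, that supports 1,386/9.66 × 1,000 ≈ $143,478 → $143,400.
LTV cap: 90% × $12,000 = $10,800 → $10,800.
Binding constraint: loan-to-value.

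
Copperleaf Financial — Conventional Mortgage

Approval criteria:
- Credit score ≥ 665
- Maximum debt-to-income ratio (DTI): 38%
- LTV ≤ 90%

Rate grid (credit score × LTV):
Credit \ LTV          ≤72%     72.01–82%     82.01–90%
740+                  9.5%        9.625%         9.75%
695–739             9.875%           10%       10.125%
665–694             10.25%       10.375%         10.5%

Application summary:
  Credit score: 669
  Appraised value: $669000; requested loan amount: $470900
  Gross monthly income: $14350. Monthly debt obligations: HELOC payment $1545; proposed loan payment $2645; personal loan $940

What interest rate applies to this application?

10.25%

Credit score 669 ≥ 665; Total monthly debts = (1,545 + 2,645 + 940) = 5,130. DTI = 5,130/14,350 = 35.7% ≤ 38%
Loan-to-value = 470,900/669,000 = 70.4% — pass (90% max)
Credit 669 → row 665–694; LTV 70.4% → column ≤72%. Grid cell → 10.25%.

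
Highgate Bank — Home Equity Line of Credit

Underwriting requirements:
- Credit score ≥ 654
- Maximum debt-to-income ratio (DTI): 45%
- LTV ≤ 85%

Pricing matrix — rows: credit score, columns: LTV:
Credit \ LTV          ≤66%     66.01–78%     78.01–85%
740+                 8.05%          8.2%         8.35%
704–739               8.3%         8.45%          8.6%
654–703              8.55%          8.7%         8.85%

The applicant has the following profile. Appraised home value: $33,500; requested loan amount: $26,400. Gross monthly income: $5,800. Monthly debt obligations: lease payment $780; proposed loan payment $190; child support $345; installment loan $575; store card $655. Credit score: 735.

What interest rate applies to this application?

Credit score 735 ≥ 654; Total monthly debts = (780 + 190 + 345 + 575 + 655) = 2,545. DTI: 2,545 ÷ 5,800 = 43.9%, within the 45% cap
LTV: 26,400 ÷ 33,500 = 78.8%, within 85% cap
Score 735 is in the 704–739 band; LTV 78.8% is in the 78.01–85% band → 8.6%.

8.6%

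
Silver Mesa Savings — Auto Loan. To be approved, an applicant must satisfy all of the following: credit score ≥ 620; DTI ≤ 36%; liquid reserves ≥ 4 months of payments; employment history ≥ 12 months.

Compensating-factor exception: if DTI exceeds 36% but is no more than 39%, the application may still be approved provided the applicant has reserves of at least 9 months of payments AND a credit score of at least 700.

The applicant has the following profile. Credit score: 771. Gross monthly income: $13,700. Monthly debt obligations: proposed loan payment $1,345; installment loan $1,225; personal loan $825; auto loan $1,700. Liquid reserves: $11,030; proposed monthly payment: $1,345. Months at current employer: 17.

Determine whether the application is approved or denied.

Denied

Credit score 771 ≥ 620 (meets base)
Total debts = (1,345 + 1,225 + 825 + 1,700) = 5,095. DTI = 5,095/13,700 = 37.2% > 36% — standard DTI limit exceeded.
Liquid reserves cover 11,030/1,345 = 8.2 months — ≥ 4 required
Employment 17 ≥ 12 months
DTI 37.2% is within the 36%–39% exception band; checking compensating factors.
Override check — reserves: 8.2 mo (short of 9); score: 771 (ok).
Compensating-factor requirement not fully met.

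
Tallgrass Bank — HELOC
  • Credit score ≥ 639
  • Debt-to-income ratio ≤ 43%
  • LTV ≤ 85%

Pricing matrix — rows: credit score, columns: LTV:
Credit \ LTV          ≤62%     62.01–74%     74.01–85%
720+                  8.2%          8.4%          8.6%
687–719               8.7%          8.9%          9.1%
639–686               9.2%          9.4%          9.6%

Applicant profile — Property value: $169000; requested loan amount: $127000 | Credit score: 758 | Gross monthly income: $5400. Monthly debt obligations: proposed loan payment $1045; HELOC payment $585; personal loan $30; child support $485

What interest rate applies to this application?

Credit score 758 ≥ 639; Total monthly debts = (1,045 + 585 + 30 + 485) = 2,145. DTI = 2,145/5,400 = 39.7% ≤ 43%
LTV: 127,000 ÷ 169,000 = 75.1%, within 85% cap
Row: 758 falls in 720+. Column: 75.1% falls in 74.01–85%. Rate = 8.6%.

8.6%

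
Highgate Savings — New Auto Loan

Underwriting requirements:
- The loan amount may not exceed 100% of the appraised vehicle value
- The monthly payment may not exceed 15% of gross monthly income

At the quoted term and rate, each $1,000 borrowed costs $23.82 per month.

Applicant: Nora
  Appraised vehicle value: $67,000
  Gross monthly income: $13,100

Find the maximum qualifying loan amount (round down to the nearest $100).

Payment cap: 15% × $13,100 = $1,965/month.
At $23.82 per $1,000, that supports 1,965/23.82 × 1,000 ≈ $82,493 → $82,400.
LTV cap: 100% × $67,000 = $67,000 → $67,000.
Binding constraint: loan-to-value.

$67,000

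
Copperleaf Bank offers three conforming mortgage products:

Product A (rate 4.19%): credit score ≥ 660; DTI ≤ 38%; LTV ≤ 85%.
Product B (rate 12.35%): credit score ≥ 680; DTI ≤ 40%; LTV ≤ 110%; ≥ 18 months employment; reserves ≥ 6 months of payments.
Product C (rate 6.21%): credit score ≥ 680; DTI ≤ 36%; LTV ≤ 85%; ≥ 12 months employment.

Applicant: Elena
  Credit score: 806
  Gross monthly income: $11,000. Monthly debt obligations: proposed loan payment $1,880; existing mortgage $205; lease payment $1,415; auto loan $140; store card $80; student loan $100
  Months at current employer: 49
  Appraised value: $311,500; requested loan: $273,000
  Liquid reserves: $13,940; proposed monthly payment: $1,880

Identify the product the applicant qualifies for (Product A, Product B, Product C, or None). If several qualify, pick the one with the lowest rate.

Product B

Total debts = (1,880 + 205 + 1,415 + 140 + 80 + 100) = 3,820; DTI = 3,820/11,000 = 34.7%.
LTV = 273,000/311,500 = 87.6%.
Reserves = 13,940/1,880 = 7.4 months.
Product A: score 806 ≥ 660; DTI 34.7% ≤ 38%; LTV 87.6% > 85% → does not qualify.
Product B: score 806 ≥ 680; DTI 34.7% ≤ 40%; LTV 87.6% ≤ 110%; employment 49 ≥ 18 mo; reserves 7.4 ≥ 6 mo → qualifies.
Product C: score 806 ≥ 680; DTI 34.7% ≤ 36%; LTV 87.6% > 85%; employment 49 ≥ 12 mo → does not qualify.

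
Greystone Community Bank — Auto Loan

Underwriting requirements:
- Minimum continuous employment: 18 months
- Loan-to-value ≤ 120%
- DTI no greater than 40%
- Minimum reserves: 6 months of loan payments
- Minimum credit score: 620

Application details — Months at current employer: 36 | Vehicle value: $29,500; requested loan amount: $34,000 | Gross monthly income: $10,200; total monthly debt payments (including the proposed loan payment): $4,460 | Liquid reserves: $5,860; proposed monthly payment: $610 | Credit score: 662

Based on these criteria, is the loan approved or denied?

Denied

Employment 36 ≥ 18 months
LTV: 34,000 ÷ 29,500 = 115.3%, within 120% cap
Debt-to-income = 4,460/10,200 = 43.7% — over 40% limit
Reserves = 5,860/610 = 9.6 months ≥ 6
Credit score 662 ≥ 620 (meets)
Fails on DTI.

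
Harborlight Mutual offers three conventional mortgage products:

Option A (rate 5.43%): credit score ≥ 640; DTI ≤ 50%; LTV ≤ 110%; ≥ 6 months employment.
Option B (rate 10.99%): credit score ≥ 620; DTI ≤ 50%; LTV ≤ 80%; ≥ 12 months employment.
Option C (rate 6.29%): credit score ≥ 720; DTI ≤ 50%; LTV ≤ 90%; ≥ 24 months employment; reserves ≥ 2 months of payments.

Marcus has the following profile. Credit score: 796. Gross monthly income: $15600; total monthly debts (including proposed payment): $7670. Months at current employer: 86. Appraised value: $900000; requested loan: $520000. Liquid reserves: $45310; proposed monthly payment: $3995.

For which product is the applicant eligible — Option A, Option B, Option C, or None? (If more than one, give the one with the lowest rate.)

DTI = 7,670/15,600 = 49.2%.
LTV = 520,000/900,000 = 57.8%.
Reserves = 45,310/3,995 = 11.3 months.
Option A: score 796 ≥ 640; DTI 49.2% ≤ 50%; LTV 57.8% ≤ 110%; employment 86 ≥ 6 mo → qualifies.
Option B: score 796 ≥ 620; DTI 49.2% ≤ 50%; LTV 57.8% ≤ 80%; employment 86 ≥ 12 mo → qualifies.
Option C: score 796 ≥ 720; DTI 49.2% ≤ 50%; LTV 57.8% ≤ 90%; employment 86 ≥ 24 mo; reserves 11.3 ≥ 2 mo → qualifies.
Qualifying: Option A, Option B, Option C. Lowest rate is 5.43% → Option A.

Option A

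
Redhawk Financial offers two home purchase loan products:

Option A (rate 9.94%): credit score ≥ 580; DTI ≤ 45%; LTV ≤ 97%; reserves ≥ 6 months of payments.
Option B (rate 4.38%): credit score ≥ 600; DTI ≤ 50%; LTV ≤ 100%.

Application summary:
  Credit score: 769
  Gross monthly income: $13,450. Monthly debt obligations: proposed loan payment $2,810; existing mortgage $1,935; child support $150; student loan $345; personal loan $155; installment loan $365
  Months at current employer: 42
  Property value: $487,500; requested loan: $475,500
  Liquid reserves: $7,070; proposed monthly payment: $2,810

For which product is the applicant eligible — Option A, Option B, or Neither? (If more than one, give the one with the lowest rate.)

Option B

Total debts = (2,810 + 1,935 + 150 + 345 + 155 + 365) = 5,760; DTI = 5,760/13,450 = 42.8%.
LTV = 475,500/487,500 = 97.5%.
Reserves = 7,070/2,810 = 2.5 months.
Option A: score 769 ≥ 580; DTI 42.8% ≤ 45%; LTV 97.5% > 97%; reserves 2.5 < 6 mo → does not qualify.
Option B: score 769 ≥ 600; DTI 42.8% ≤ 50%; LTV 97.5% ≤ 100% → qualifies.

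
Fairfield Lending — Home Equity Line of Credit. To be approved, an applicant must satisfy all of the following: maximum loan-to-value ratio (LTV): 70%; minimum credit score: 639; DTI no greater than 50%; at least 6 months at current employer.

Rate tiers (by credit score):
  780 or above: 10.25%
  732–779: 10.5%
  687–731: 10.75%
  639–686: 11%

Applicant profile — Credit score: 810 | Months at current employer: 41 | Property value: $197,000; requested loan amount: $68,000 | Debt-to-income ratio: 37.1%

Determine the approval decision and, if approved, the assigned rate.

Credit score 810 ≥ 639 (meets minimum)
Employment 41 ≥ 6 months
DTI 37.1% is within the 50% limit
Loan-to-value = 68,000/197,000 = 34.5% — pass (70% max)
All requirements met. Score 810 falls in the 780 or above tier → 10.25%.

Approved at 10.25%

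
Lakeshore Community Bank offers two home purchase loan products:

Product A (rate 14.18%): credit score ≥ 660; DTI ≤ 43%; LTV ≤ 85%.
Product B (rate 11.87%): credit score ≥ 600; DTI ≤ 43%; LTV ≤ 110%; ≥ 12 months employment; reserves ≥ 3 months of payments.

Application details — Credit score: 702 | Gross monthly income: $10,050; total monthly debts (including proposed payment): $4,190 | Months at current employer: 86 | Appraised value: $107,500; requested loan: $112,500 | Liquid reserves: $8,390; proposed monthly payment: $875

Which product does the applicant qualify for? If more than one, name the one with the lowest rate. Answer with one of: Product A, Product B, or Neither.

DTI = 4,190/10,050 = 41.7%.
LTV = 112,500/107,500 = 104.7%.
Reserves = 8,390/875 = 9.6 months.
Product A: score 702 ≥ 660; DTI 41.7% ≤ 43%; LTV 104.7% > 85% → does not qualify.
Product B: score 702 ≥ 600; DTI 41.7% ≤ 43%; LTV 104.7% ≤ 110%; employment 86 ≥ 12 mo; reserves 9.6 ≥ 3 mo → qualifies.

Product B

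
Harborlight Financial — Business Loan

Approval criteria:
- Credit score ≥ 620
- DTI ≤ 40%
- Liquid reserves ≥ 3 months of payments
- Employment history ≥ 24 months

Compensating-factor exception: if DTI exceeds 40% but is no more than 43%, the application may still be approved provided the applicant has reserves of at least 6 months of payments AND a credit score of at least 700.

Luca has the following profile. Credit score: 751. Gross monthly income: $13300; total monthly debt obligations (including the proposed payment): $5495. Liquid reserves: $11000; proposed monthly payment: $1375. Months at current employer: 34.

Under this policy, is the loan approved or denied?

Credit score 751 ≥ 620 (meets base)
DTI: 5,495 ÷ 13,300 = 41.3%, over the 40% base limit.
Reserves = 11,000/1,375 = 8.0 months ≥ 3
Employment 34 ≥ 24 months
41.3% falls in the override range (40%–43%), so the compensating-factor test applies.
Reserves 8.0 ≥ 6 months; credit score 751 ≥ 700.
Both compensating conditions met → exception applies.

Approved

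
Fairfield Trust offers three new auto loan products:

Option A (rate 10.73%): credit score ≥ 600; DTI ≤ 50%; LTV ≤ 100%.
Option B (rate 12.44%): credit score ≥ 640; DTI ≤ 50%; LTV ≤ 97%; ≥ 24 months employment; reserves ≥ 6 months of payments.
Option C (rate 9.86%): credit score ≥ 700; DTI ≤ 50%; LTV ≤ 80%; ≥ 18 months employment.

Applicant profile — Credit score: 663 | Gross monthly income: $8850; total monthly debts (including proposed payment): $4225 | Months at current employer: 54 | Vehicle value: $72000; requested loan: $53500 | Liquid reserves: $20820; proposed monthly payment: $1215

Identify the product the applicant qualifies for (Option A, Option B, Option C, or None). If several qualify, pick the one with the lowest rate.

DTI = 4,225/8,850 = 47.7%.
LTV = 53,500/72,000 = 74.3%.
Reserves = 20,820/1,215 = 17.1 months.
Option A: score 663 ≥ 600; DTI 47.7% ≤ 50%; LTV 74.3% ≤ 100% → qualifies.
Option B: score 663 ≥ 640; DTI 47.7% ≤ 50%; LTV 74.3% ≤ 97%; employment 54 ≥ 24 mo; reserves 17.1 ≥ 6 mo → qualifies.
Option C: score 663 < 700; DTI 47.7% ≤ 50%; LTV 74.3% ≤ 80%; employment 54 ≥ 18 mo → does not qualify.
Qualifying: Option A, Option B. Lowest rate is 10.73% → Option A.

Option A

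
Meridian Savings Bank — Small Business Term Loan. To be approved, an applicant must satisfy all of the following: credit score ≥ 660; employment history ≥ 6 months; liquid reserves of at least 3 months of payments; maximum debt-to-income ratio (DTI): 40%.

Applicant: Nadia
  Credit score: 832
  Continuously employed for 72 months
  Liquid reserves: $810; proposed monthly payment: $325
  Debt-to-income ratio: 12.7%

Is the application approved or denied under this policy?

Credit score 832 ≥ 660 (meets)
Employment 72 ≥ 6 months
Reserves = 810/325 = 2.5 months < 3
DTI 12.7% ≤ 40%
Fails on reserves.

Denied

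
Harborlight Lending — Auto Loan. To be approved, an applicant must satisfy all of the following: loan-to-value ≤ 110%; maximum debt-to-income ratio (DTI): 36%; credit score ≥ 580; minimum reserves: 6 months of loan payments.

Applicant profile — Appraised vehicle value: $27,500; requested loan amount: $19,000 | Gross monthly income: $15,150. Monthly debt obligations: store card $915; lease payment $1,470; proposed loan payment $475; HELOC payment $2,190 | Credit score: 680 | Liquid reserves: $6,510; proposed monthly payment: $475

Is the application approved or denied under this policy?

LTV = 19,000/27,500 = 69.1% ≤ 110%
Total monthly debts = (915 + 1,470 + 475 + 2,190) = 5,050. DTI = 5,050/15,150 = 33.3% ≤ 36%
Credit score 680 ≥ 580 (meets)
Reserves = 6,510/475 = 13.7 months ≥ 6
All criteria satisfied.

Approved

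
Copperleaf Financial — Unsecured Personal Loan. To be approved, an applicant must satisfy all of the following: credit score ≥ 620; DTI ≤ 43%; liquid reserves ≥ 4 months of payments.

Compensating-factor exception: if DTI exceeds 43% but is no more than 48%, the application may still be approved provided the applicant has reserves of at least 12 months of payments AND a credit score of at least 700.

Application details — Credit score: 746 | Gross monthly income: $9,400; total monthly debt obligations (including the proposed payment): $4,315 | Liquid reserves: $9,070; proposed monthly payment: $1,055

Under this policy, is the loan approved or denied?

Denied

Credit score 746 ≥ 620 (meets base)
DTI = 4,315/9,400 = 45.9% > 43% — standard DTI limit exceeded.
Reserves: 9,070 ÷ 1,055 = 8.6 months (meets 4-month minimum)
DTI 45.9% is within the 43%–48% exception band; checking compensating factors.
Reserves 8.6 < 12 months; credit score 746 ≥ 700.
Override conditions not both satisfied; exception does not apply.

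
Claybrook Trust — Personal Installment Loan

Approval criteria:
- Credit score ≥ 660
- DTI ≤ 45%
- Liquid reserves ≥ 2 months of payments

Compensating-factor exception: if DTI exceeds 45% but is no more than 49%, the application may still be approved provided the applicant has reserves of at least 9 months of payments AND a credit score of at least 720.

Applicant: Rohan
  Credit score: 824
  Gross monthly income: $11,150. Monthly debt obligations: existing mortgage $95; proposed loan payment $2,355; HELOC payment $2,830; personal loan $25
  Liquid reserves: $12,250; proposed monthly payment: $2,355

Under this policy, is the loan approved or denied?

Credit score 824 ≥ 660 (meets base)
Total debts = (95 + 2,355 + 2,830 + 25) = 5,305. DTI = 5,305/11,150 = 47.6% > 45% — standard DTI limit exceeded.
Reserves = 12,250/2,355 = 5.2 months ≥ 2
DTI 47.6% is within the 45%–49% exception band; checking compensating factors.
Reserves 5.2 < 9 months; credit score 824 ≥ 720.
Override conditions not both satisfied; exception does not apply.

Denied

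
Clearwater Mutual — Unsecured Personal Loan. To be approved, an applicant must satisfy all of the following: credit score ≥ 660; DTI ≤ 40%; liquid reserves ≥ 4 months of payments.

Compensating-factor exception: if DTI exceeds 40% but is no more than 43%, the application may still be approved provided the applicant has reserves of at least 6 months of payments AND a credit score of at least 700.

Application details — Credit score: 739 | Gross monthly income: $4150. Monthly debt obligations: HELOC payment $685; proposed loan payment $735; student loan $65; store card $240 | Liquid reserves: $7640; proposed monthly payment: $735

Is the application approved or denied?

Credit score 739 ≥ 660 (meets base)
Total debts = (685 + 735 + 65 + 240) = 1,725. DTI: 1,725 ÷ 4,150 = 41.6%, over the 40% base limit.
Reserves = 7,640/735 = 10.4 months ≥ 4
41.6% falls in the override range (40%–43%), so the compensating-factor test applies.
Reserves 10.4 ≥ 6 months; credit score 739 ≥ 700.
Both compensating conditions met → exception applies.

Approved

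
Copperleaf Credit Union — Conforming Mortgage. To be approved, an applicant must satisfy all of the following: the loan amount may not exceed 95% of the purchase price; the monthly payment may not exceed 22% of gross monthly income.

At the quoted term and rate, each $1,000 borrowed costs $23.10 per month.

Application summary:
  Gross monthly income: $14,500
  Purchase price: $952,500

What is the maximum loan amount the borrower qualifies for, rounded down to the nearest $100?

Payment cap: 22% × $14,500 = $3,190/month.
At $23.10 per $1,000, that supports 3,190/23.10 × 1,000 ≈ $138,095 → $138,000.
LTV cap: 95% × $952,500 = $904,875 → $904,800.
Binding constraint: payment-to-income.

$138,000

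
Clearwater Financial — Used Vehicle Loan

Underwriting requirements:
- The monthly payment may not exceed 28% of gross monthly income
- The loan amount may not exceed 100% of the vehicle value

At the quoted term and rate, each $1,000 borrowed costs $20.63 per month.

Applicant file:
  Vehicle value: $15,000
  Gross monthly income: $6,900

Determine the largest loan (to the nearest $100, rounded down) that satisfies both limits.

Payment cap: 28% × $6,900 = $1,932/month.
At $20.63 per $1,000, that supports 1,932/20.63 × 1,000 ≈ $93,650 → $93,600.
LTV cap: 100% × $15,000 = $15,000 → $15,000.
Binding constraint: loan-to-value.

$15,000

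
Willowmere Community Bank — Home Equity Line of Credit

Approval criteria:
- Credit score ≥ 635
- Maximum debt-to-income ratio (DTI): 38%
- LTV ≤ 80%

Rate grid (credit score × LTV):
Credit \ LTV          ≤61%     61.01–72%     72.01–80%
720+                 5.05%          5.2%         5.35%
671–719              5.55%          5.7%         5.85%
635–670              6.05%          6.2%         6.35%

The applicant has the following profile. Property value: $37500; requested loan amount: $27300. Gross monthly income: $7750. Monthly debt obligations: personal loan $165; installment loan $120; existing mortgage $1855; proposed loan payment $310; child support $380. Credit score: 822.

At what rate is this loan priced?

5.35%

Credit score 822 ≥ 635; Total monthly debts = (165 + 120 + 1,855 + 310 + 380) = 2,830. DTI = 2,830/7,750 = 36.5% ≤ 38%
Loan-to-value = 27,300/37,500 = 72.8% — pass (80% max)
Row: 822 falls in 720+. Column: 72.8% falls in 72.01–80%. Rate = 5.35%.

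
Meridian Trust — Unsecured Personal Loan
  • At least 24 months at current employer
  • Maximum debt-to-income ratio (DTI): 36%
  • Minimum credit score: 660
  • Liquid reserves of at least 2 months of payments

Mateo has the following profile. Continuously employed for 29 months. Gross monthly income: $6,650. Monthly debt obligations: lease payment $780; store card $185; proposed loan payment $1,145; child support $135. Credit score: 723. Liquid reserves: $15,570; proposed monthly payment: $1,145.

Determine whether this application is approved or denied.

Employment 29 ≥ 24 months
Total monthly debts = (780 + 185 + 1,145 + 135) = 2,245. DTI = 2,245/6,650 = 33.8% ≤ 36%
Credit score 723 ≥ 660 (meets)
Reserves = 15,570/1,145 = 13.6 months ≥ 2
All criteria satisfied.

Approved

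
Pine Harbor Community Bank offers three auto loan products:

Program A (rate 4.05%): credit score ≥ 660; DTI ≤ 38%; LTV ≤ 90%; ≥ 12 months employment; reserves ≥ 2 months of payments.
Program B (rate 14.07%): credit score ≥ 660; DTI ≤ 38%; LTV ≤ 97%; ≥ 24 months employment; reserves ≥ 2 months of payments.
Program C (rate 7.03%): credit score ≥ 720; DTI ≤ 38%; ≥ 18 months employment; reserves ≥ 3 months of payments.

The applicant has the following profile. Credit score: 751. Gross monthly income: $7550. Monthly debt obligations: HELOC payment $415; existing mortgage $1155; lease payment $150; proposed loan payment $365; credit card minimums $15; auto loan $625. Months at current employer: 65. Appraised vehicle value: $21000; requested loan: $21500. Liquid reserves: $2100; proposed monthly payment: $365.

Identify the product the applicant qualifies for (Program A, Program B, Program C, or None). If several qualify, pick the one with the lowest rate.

Program C

Total debts = (415 + 1,155 + 150 + 365 + 15 + 625) = 2,725; DTI = 2,725/7,550 = 36.1%.
LTV = 21,500/21,000 = 102.4%.
Reserves = 2,100/365 = 5.8 months.
Program A: score 751 ≥ 660; DTI 36.1% ≤ 38%; LTV 102.4% > 90%; employment 65 ≥ 12 mo; reserves 5.8 ≥ 2 mo → does not qualify.
Program B: score 751 ≥ 660; DTI 36.1% ≤ 38%; LTV 102.4% > 97%; employment 65 ≥ 24 mo; reserves 5.8 ≥ 2 mo → does not qualify.
Program C: score 751 ≥ 720; DTI 36.1% ≤ 38%; employment 65 ≥ 18 mo; reserves 5.8 ≥ 3 mo → qualifies.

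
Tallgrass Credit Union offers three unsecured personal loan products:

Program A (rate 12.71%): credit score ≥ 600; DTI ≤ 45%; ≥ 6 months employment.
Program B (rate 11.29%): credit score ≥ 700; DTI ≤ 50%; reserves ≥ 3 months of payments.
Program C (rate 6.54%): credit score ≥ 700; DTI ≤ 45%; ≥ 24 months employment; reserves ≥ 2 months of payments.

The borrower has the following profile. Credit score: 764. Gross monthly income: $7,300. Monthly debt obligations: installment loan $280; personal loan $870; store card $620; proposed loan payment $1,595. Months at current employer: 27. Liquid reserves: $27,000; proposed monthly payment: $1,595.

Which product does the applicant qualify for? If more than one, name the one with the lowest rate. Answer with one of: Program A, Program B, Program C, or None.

Program B

Total debts = (280 + 870 + 620 + 1,595) = 3,365; DTI = 3,365/7,300 = 46.1%.
Reserves = 27,000/1,595 = 16.9 months.
Program A: score 764 ≥ 600; DTI 46.1% > 45%; employment 27 ≥ 6 mo → does not qualify.
Program B: score 764 ≥ 700; DTI 46.1% ≤ 50%; reserves 16.9 ≥ 3 mo → qualifies.
Program C: score 764 ≥ 700; DTI 46.1% > 45%; employment 27 ≥ 24 mo; reserves 16.9 ≥ 2 mo → does not qualify.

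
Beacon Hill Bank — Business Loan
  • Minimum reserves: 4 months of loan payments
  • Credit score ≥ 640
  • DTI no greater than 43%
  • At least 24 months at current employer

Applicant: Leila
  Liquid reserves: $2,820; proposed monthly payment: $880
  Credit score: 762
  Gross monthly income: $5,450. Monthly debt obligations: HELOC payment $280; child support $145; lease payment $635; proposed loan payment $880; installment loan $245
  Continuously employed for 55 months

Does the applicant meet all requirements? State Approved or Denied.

Reserves = 2,820/880 = 3.2 months < 4
Credit score 762 ≥ 640 (meets)
Total monthly debts = (280 + 145 + 635 + 880 + 245) = 2,185. Debt-to-income = 2,185/5,450 = 40.1% — meets 43% limit
Employment 55 ≥ 24 months
Fails on reserves.

Denied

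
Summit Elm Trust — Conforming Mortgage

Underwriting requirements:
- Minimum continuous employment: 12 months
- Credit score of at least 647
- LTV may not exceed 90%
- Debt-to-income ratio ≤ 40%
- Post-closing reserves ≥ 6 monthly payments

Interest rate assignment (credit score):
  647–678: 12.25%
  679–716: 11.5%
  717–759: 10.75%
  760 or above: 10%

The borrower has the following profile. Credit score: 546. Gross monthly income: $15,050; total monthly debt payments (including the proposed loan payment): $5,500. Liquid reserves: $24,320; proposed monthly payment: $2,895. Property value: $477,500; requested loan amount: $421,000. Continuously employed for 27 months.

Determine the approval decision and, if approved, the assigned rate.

Denied

Credit score 546 < 647 (below minimum)
LTV: 421,000 ÷ 477,500 = 88.2%, within 90% cap
DTI = 5,500/15,050 = 36.5% ≤ 40%
Liquid reserves cover 24,320/2,895 = 8.4 months — ≥ 6 required
Employment 27 ≥ 12 months
Not all requirements met → denied.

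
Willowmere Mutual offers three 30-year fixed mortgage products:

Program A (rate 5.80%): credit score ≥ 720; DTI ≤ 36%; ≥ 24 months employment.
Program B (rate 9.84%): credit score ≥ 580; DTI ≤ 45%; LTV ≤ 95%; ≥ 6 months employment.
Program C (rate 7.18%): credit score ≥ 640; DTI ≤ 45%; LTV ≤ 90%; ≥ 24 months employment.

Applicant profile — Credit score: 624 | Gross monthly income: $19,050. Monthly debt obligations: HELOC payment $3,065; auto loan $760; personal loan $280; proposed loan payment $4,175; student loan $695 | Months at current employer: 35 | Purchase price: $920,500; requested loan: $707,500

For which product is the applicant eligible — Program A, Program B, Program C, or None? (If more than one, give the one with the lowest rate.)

Total debts = (3,065 + 760 + 280 + 4,175 + 695) = 8,975; DTI = 8,975/19,050 = 47.1%.
LTV = 707,500/920,500 = 76.9%.
Program A: score 624 < 720; DTI 47.1% > 36%; employment 35 ≥ 24 mo → does not qualify.
Program B: score 624 ≥ 580; DTI 47.1% > 45%; LTV 76.9% ≤ 95%; employment 35 ≥ 6 mo → does not qualify.
Program C: score 624 < 640; DTI 47.1% > 45%; LTV 76.9% ≤ 90%; employment 35 ≥ 24 mo → does not qualify.

None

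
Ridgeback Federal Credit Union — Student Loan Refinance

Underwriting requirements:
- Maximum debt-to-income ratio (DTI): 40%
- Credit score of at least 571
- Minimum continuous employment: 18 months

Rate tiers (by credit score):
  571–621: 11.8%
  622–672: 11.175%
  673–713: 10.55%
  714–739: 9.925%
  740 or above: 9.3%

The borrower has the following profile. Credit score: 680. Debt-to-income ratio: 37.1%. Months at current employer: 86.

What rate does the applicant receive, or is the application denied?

Credit score 680 ≥ 571 (meets minimum)
Employment 86 ≥ 18 months
DTI 37.1% is within the 40% limit
All requirements met. Score 680 falls in the 673–713 tier → 10.55%.

Approved at 10.55%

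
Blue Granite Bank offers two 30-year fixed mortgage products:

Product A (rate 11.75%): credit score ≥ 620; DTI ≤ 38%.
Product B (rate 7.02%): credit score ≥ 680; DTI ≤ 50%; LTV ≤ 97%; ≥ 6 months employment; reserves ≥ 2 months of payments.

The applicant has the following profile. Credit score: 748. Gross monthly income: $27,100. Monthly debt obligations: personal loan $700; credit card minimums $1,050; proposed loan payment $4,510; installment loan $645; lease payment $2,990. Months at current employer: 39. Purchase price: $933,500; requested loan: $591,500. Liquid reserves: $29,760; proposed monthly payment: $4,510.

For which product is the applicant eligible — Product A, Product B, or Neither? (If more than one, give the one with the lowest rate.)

Total debts = (700 + 1,050 + 4,510 + 645 + 2,990) = 9,895; DTI = 9,895/27,100 = 36.5%.
LTV = 591,500/933,500 = 63.4%.
Reserves = 29,760/4,510 = 6.6 months.
Product A: score 748 ≥ 620; DTI 36.5% ≤ 38% → qualifies.
Product B: score 748 ≥ 680; DTI 36.5% ≤ 50%; LTV 63.4% ≤ 97%; employment 39 ≥ 6 mo; reserves 6.6 ≥ 2 mo → qualifies.
Qualifying: Product A, Product B. Lowest rate is 7.02% → Product B.

Product B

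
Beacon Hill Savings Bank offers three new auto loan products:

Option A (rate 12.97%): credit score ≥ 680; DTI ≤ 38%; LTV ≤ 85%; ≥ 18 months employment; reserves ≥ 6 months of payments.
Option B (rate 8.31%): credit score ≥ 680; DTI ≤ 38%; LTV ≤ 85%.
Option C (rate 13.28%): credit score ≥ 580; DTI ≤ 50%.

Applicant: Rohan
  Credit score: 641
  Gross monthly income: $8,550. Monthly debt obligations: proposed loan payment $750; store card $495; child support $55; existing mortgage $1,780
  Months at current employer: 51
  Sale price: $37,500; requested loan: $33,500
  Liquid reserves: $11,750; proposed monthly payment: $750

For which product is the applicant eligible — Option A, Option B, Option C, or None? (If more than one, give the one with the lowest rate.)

Option C

Total debts = (750 + 495 + 55 + 1,780) = 3,080; DTI = 3,080/8,550 = 36%.
LTV = 33,500/37,500 = 89.3%.
Reserves = 11,750/750 = 15.7 months.
Option A: score 641 < 680; DTI 36% ≤ 38%; LTV 89.3% > 85%; employment 51 ≥ 18 mo; reserves 15.7 ≥ 6 mo → does not qualify.
Option B: score 641 < 680; DTI 36% ≤ 38%; LTV 89.3% > 85% → does not qualify.
Option C: score 641 ≥ 580; DTI 36% ≤ 50% → qualifies.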